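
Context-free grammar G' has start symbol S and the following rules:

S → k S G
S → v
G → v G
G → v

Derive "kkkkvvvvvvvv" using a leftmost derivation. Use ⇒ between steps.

S ⇒ kSG   [S → k S G]
kSG ⇒ kkSGG   [S → k S G]
kkSGG ⇒ kkkSGGG   [S → k S G]
kkkSGGG ⇒ kkkkSGGGG   [S → k S G]
kkkkSGGGG ⇒ kkkkvGGGG   [S → v]
kkkkvGGGG ⇒ kkkkvvGGG   [G → v]
kkkkvvGGG ⇒ kkkkvvvGGG   [G → v G]
kkkkvvvGGG ⇒ kkkkvvvvGG   [G → v]
kkkkvvvvGG ⇒ kkkkvvvvvGG   [G → v G]
kkkkvvvvvGG ⇒ kkkkvvvvvvGG   [G → v G]
kkkkvvvvvvGG ⇒ kkkkvvvvvvvG   [G → v]
kkkkvvvvvvvG ⇒ kkkkvvvvvvvv   [G → v]

S ⇒ kSG ⇒ kkSGG ⇒ kkkSGGG ⇒ kkkkSGGGG ⇒ kkkkvGGGG ⇒ kkkkvvGGG ⇒ kkkkvvvGGG ⇒ kkkkvvvvGG ⇒ kkkkvvvvvGG ⇒ kkkkvvvvvvGG ⇒ kkkkvvvvvvvG ⇒ kkkkvvvvvvvv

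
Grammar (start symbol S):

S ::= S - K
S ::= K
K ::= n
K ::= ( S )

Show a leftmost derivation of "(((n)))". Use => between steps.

S=>K=>(S)=>(K)=>((S))=>((K))=>(((S)))=>(((K)))=>(((n)))

S => K   [S ::= K]
K => (S)   [K ::= ( S )]
(S) => (K)   [S ::= K]
(K) => ((S))   [K ::= ( S )]
((S)) => ((K))   [S ::= K]
((K)) => (((S)))   [K ::= ( S )]
(((S))) => (((K)))   [S ::= K]
(((K))) => (((n)))   [K ::= n]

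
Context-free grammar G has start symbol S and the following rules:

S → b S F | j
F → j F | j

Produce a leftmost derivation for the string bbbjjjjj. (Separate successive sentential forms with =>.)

S => bSF => bbSFF => bbbSFFF => bbbjFFF => bbbjjFF => bbbjjjFF => bbbjjjjF => bbbjjjjj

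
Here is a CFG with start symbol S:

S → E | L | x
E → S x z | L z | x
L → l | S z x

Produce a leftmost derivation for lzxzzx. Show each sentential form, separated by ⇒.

S ⇒ L   [S → L]
L ⇒ Szx   [L → S z x]
Szx ⇒ Ezx   [S → E]
Ezx ⇒ Lzzx   [E → L z]
Lzzx ⇒ Szxzzx   [L → S z x]
Szxzzx ⇒ Lzxzzx   [S → L]
Lzxzzx ⇒ lzxzzx   [L → l]

S⇒L⇒Szx⇒Ezx⇒Lzzx⇒Szxzzx⇒Lzxzzx⇒lzxzzx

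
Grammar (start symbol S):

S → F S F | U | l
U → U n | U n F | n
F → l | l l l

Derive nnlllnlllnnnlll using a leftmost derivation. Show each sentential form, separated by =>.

S => U   [S → U]
U => UnF   [U → U n F]
UnF => UnnF   [U → U n]
UnnF => UnnnF   [U → U n]
UnnnF => UnFnnnF   [U → U n F]
UnFnnnF => UnFnFnnnF   [U → U n F]
UnFnFnnnF => nnFnFnnnF   [U → n]
nnFnFnnnF => nnlllnFnnnF   [F → l l l]
nnlllnFnnnF => nnlllnlllnnnF   [F → l l l]
nnlllnlllnnnF => nnlllnlllnnnlll   [F → l l l]

S=>U=>UnF=>UnnF=>UnnnF=>UnFnnnF=>UnFnFnnnF=>nnFnFnnnF=>nnlllnFnnnF=>nnlllnlllnnnF=>nnlllnlllnnnlll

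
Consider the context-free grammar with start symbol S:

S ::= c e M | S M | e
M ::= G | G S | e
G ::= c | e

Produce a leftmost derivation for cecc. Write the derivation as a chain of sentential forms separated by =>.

S => SM => ceMM => ceGM => cecM => cecG => cecc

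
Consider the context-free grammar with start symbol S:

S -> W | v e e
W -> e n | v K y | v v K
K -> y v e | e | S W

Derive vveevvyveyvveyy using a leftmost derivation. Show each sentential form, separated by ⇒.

S ⇒ W   [S -> W]
W ⇒ vKy   [W -> v K y]
vKy ⇒ vSWy   [K -> S W]
vSWy ⇒ vveeWy   [S -> v e e]
vveeWy ⇒ vveevKyy   [W -> v K y]
vveevKyy ⇒ vveevSWyy   [K -> S W]
vveevSWyy ⇒ vveevWWyy   [S -> W]
vveevWWyy ⇒ vveevvKyWyy   [W -> v K y]
vveevvKyWyy ⇒ vveevvyveyWyy   [K -> y v e]
vveevvyveyWyy ⇒ vveevvyveyvvKyy   [W -> v v K]
vveevvyveyvvKyy ⇒ vveevvyveyvveyy   [K -> e]

S ⇒ W ⇒ vKy ⇒ vSWy ⇒ vveeWy ⇒ vveevKyy ⇒ vveevSWyy ⇒ vveevWWyy ⇒ vveevvKyWyy ⇒ vveevvyveyWyy ⇒ vveevvyveyvvKyy ⇒ vveevvyveyvveyy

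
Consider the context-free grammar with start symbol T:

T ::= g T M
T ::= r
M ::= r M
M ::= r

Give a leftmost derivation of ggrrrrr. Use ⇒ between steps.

T ⇒ gTM ⇒ ggTMM ⇒ ggrMM ⇒ ggrrMM ⇒ ggrrrMM ⇒ ggrrrrM ⇒ ggrrrrr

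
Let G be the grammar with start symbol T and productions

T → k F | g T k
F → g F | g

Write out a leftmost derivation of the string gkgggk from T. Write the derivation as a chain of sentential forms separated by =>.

T=>gTk=>gkFk=>gkgFk=>gkggFk=>gkgggk

T => gTk   [T → g T k]
gTk => gkFk   [T → k F]
gkFk => gkgFk   [F → g F]
gkgFk => gkggFk   [F → g F]
gkggFk => gkgggk   [F → g]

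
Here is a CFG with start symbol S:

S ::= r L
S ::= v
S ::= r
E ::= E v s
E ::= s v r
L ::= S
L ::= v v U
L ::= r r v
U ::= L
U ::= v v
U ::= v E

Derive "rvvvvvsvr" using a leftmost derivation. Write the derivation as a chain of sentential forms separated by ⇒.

S ⇒ rL ⇒ rvvU ⇒ rvvL ⇒ rvvvvU ⇒ rvvvvvE ⇒ rvvvvvsvr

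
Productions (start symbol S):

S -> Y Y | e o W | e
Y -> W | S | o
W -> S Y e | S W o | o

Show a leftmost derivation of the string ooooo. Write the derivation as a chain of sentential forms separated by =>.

S => YY   [S -> Y Y]
YY => WY   [Y -> W]
WY => SWoY   [W -> S W o]
SWoY => YYWoY   [S -> Y Y]
YYWoY => oYWoY   [Y -> o]
oYWoY => ooWoY   [Y -> o]
ooWoY => ooooY   [W -> o]
ooooY => ooooW   [Y -> W]
ooooW => ooooo   [W -> o]

S => YY => WY => SWoY => YYWoY => oYWoY => ooWoY => ooooY => ooooW => ooooo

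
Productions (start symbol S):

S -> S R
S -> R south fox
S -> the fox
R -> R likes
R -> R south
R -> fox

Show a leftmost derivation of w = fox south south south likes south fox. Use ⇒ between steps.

S ⇒ R south fox   [S -> R south fox]
R south fox ⇒ R likes south fox   [R -> R likes]
R likes south fox ⇒ R south likes south fox   [R -> R south]
R south likes south fox ⇒ R south south likes south fox   [R -> R south]
R south south likes south fox ⇒ R south south south likes south fox   [R -> R south]
R south south south likes south fox ⇒ fox south south south likes south fox   [R -> fox]

S ⇒ R south fox ⇒ R likes south fox ⇒ R south likes south fox ⇒ R south south likes south fox ⇒ R south south south likes south fox ⇒ fox south south south likes south fox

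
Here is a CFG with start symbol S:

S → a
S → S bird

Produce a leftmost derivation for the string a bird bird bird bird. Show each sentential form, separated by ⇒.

S ⇒ S bird ⇒ S bird bird ⇒ S bird bird bird ⇒ S bird bird bird bird ⇒ a bird bird bird bird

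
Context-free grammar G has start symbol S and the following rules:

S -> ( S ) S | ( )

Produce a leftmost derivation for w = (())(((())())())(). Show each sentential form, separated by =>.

S => (S)S   [S -> ( S ) S]
(S)S => (())S   [S -> ( )]
(())S => (())(S)S   [S -> ( S ) S]
(())(S)S => (())((S)S)S   [S -> ( S ) S]
(())((S)S)S => (())(((S)S)S)S   [S -> ( S ) S]
(())(((S)S)S)S => (())(((())S)S)S   [S -> ( )]
(())(((())S)S)S => (())(((())())S)S   [S -> ( )]
(())(((())())S)S => (())(((())())())S   [S -> ( )]
(())(((())())())S => (())(((())())())()   [S -> ( )]

S => (S)S => (())S => (())(S)S => (())((S)S)S => (())(((S)S)S)S => (())(((())S)S)S => (())(((())())S)S => (())(((())())())S => (())(((())())())()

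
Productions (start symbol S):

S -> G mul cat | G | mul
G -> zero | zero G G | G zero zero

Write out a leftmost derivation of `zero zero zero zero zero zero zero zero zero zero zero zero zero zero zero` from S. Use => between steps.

S => G   [S -> G]
G => zero G G   [G -> zero G G]
zero G G => zero G zero zero G   [G -> G zero zero]
zero G zero zero G => zero zero G G zero zero G   [G -> zero G G]
zero zero G G zero zero G => zero zero G zero zero G zero zero G   [G -> G zero zero]
zero zero G zero zero G zero zero G => zero zero zero G G zero zero G zero zero G   [G -> zero G G]
zero zero zero G G zero zero G zero zero G => zero zero zero G zero zero G zero zero G zero zero G   [G -> G zero zero]
zero zero zero G zero zero G zero zero G zero zero G => zero zero zero zero zero zero G zero zero G zero zero G   [G -> zero]
zero zero zero zero zero zero G zero zero G zero zero G => zero zero zero zero zero zero zero zero zero G zero zero G   [G -> zero]
zero zero zero zero zero zero zero zero zero G zero zero G => zero zero zero zero zero zero zero zero zero G zero zero zero zero G   [G -> G zero zero]
zero zero zero zero zero zero zero zero zero G zero zero zero zero G => zero zero zero zero zero zero zero zero zero zero zero zero zero zero G   [G -> zero]
zero zero zero zero zero zero zero zero zero zero zero zero zero zero G => zero zero zero zero zero zero zero zero zero zero zero zero zero zero zero   [G -> zero]

S => G => zero G G => zero G zero zero G => zero zero G G zero zero G => zero zero G zero zero G zero zero G => zero zero zero G G zero zero G zero zero G => zero zero zero G zero zero G zero zero G zero zero G => zero zero zero zero zero zero G zero zero G zero zero G => zero zero zero zero zero zero zero zero zero G zero zero G => zero zero zero zero zero zero zero zero zero G zero zero zero zero G => zero zero zero zero zero zero zero zero zero zero zero zero zero zero G => zero zero zero zero zero zero zero zero zero zero zero zero zero zero zero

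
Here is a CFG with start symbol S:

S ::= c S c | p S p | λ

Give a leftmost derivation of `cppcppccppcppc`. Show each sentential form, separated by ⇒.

S ⇒ cSc ⇒ cpSpc ⇒ cppSppc ⇒ cppcScppc ⇒ cppcpSpcppc ⇒ cppcppSppcppc ⇒ cppcppcScppcppc ⇒ cppcppccppcppc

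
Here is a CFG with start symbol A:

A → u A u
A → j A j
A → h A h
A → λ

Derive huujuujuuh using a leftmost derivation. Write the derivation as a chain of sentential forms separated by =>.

A => hAh => huAuh => huuAuuh => huujAjuuh => huujuAujuuh => huujuujuuh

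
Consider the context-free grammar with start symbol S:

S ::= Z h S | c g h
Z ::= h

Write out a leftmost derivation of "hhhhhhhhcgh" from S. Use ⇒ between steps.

S ⇒ ZhS   [S ::= Z h S]
ZhS ⇒ hhS   [Z ::= h]
hhS ⇒ hhZhS   [S ::= Z h S]
hhZhS ⇒ hhhhS   [Z ::= h]
hhhhS ⇒ hhhhZhS   [S ::= Z h S]
hhhhZhS ⇒ hhhhhhS   [Z ::= h]
hhhhhhS ⇒ hhhhhhZhS   [S ::= Z h S]
hhhhhhZhS ⇒ hhhhhhhhS   [Z ::= h]
hhhhhhhhS ⇒ hhhhhhhhcgh   [S ::= c g h]

S ⇒ ZhS ⇒ hhS ⇒ hhZhS ⇒ hhhhS ⇒ hhhhZhS ⇒ hhhhhhS ⇒ hhhhhhZhS ⇒ hhhhhhhhS ⇒ hhhhhhhhcgh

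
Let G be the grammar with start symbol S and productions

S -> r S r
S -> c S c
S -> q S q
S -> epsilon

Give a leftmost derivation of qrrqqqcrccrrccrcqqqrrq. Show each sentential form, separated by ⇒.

S⇒qSq⇒qrSrq⇒qrrSrrq⇒qrrqSqrrq⇒qrrqqSqqrrq⇒qrrqqqSqqqrrq⇒qrrqqqcScqqqrrq⇒qrrqqqcrSrcqqqrrq⇒qrrqqqcrcScrcqqqrrq⇒qrrqqqcrccSccrcqqqrrq⇒qrrqqqcrccrSrccrcqqqrrq⇒qrrqqqcrccrrccrcqqqrrq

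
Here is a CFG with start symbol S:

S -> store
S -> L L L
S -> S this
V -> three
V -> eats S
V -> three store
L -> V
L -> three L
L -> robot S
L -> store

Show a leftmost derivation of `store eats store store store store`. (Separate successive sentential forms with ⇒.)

S ⇒ L L L ⇒ store L L ⇒ store V L ⇒ store eats S L ⇒ store eats L L L L ⇒ store eats store L L L ⇒ store eats store store L L ⇒ store eats store store store L ⇒ store eats store store store store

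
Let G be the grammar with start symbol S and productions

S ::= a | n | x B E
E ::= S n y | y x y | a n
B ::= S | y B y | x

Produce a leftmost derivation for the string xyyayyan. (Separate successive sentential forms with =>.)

S => xBE   [S ::= x B E]
xBE => xyByE   [B ::= y B y]
xyByE => xyyByyE   [B ::= y B y]
xyyByyE => xyySyyE   [B ::= S]
xyySyyE => xyyayyE   [S ::= a]
xyyayyE => xyyayyan   [E ::= a n]

S=>xBE=>xyByE=>xyyByyE=>xyySyyE=>xyyayyE=>xyyayyan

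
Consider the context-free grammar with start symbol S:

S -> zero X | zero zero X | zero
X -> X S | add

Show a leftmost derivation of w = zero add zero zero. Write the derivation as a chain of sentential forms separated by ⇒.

S ⇒ zero X ⇒ zero X S ⇒ zero X S S ⇒ zero add S S ⇒ zero add zero S ⇒ zero add zero zero

S ⇒ zero X   [S -> zero X]
zero X ⇒ zero X S   [X -> X S]
zero X S ⇒ zero X S S   [X -> X S]
zero X S S ⇒ zero add S S   [X -> add]
zero add S S ⇒ zero add zero S   [S -> zero]
zero add zero S ⇒ zero add zero zero   [S -> zero]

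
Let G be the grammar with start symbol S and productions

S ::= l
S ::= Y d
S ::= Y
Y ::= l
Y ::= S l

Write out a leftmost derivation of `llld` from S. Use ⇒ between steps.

S⇒Yd⇒Sld⇒Yld⇒Slld⇒Ylld⇒llld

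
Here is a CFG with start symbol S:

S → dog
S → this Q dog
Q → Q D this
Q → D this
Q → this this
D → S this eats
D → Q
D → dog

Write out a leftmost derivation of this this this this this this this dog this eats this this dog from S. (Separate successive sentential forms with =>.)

S => this Q dog => this Q D this dog => this this this D this dog => this this this Q this dog => this this this D this this dog => this this this S this eats this this dog => this this this this Q dog this eats this this dog => this this this this D this dog this eats this this dog => this this this this Q this dog this eats this this dog => this this this this this this this dog this eats this this dog

S => this Q dog   [S → this Q dog]
this Q dog => this Q D this dog   [Q → Q D this]
this Q D this dog => this this this D this dog   [Q → this this]
this this this D this dog => this this this Q this dog   [D → Q]
this this this Q this dog => this this this D this this dog   [Q → D this]
this this this D this this dog => this this this S this eats this this dog   [D → S this eats]
this this this S this eats this this dog => this this this this Q dog this eats this this dog   [S → this Q dog]
this this this this Q dog this eats this this dog => this this this this D this dog this eats this this dog   [Q → D this]
this this this this D this dog this eats this this dog => this this this this Q this dog this eats this this dog   [D → Q]
this this this this Q this dog this eats this this dog => this this this this this this this dog this eats this this dog   [Q → this this]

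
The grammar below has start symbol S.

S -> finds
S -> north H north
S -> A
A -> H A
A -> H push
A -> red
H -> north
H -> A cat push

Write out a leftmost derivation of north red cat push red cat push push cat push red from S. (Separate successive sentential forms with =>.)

S => A   [S -> A]
A => H A   [A -> H A]
H A => A cat push A   [H -> A cat push]
A cat push A => H A cat push A   [A -> H A]
H A cat push A => A cat push A cat push A   [H -> A cat push]
A cat push A cat push A => H A cat push A cat push A   [A -> H A]
H A cat push A cat push A => north A cat push A cat push A   [H -> north]
north A cat push A cat push A => north red cat push A cat push A   [A -> red]
north red cat push A cat push A => north red cat push H push cat push A   [A -> H push]
north red cat push H push cat push A => north red cat push A cat push push cat push A   [H -> A cat push]
north red cat push A cat push push cat push A => north red cat push red cat push push cat push A   [A -> red]
north red cat push red cat push push cat push A => north red cat push red cat push push cat push red   [A -> red]

S => A => H A => A cat push A => H A cat push A => A cat push A cat push A => H A cat push A cat push A => north A cat push A cat push A => north red cat push A cat push A => north red cat push H push cat push A => north red cat push A cat push push cat push A => north red cat push red cat push push cat push A => north red cat push red cat push push cat push red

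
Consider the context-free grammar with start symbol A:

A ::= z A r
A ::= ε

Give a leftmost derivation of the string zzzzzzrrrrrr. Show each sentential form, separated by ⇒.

A ⇒ zAr   [A ::= z A r]
zAr ⇒ zzArr   [A ::= z A r]
zzArr ⇒ zzzArrr   [A ::= z A r]
zzzArrr ⇒ zzzzArrrr   [A ::= z A r]
zzzzArrrr ⇒ zzzzzArrrrr   [A ::= z A r]
zzzzzArrrrr ⇒ zzzzzzArrrrrr   [A ::= z A r]
zzzzzzArrrrrr ⇒ zzzzzzrrrrrr   [A ::= ε]

A ⇒ zAr ⇒ zzArr ⇒ zzzArrr ⇒ zzzzArrrr ⇒ zzzzzArrrrr ⇒ zzzzzzArrrrrr ⇒ zzzzzzrrrrrr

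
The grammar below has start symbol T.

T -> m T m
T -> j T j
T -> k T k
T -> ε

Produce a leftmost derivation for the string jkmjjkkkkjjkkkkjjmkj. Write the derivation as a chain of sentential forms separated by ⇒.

T ⇒ jTj ⇒ jkTkj ⇒ jkmTmkj ⇒ jkmjTjmkj ⇒ jkmjjTjjmkj ⇒ jkmjjkTkjjmkj ⇒ jkmjjkkTkkjjmkj ⇒ jkmjjkkkTkkkjjmkj ⇒ jkmjjkkkkTkkkkjjmkj ⇒ jkmjjkkkkjTjkkkkjjmkj ⇒ jkmjjkkkkjjkkkkjjmkj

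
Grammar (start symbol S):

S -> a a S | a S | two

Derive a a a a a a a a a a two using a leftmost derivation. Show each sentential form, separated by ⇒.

S ⇒ a a S   [S -> a a S]
a a S ⇒ a a a S   [S -> a S]
a a a S ⇒ a a a a a S   [S -> a a S]
a a a a a S ⇒ a a a a a a S   [S -> a S]
a a a a a a S ⇒ a a a a a a a S   [S -> a S]
a a a a a a a S ⇒ a a a a a a a a S   [S -> a S]
a a a a a a a a S ⇒ a a a a a a a a a a S   [S -> a a S]
a a a a a a a a a a S ⇒ a a a a a a a a a a two   [S -> two]

S ⇒ a a S ⇒ a a a S ⇒ a a a a a S ⇒ a a a a a a S ⇒ a a a a a a a S ⇒ a a a a a a a a S ⇒ a a a a a a a a a a S ⇒ a a a a a a a a a a two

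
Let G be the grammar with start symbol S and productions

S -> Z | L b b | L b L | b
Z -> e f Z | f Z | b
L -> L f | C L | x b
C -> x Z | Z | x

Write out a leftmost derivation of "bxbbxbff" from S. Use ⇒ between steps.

S ⇒ LbL   [S -> L b L]
LbL ⇒ CLbL   [L -> C L]
CLbL ⇒ ZLbL   [C -> Z]
ZLbL ⇒ bLbL   [Z -> b]
bLbL ⇒ bxbbL   [L -> x b]
bxbbL ⇒ bxbbLf   [L -> L f]
bxbbLf ⇒ bxbbLff   [L -> L f]
bxbbLff ⇒ bxbbxbff   [L -> x b]

S ⇒ LbL ⇒ CLbL ⇒ ZLbL ⇒ bLbL ⇒ bxbbL ⇒ bxbbLf ⇒ bxbbLff ⇒ bxbbxbff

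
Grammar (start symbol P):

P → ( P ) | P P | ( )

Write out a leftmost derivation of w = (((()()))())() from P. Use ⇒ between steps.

P ⇒ PP ⇒ (P)P ⇒ (PP)P ⇒ ((P)P)P ⇒ (((P))P)P ⇒ (((PP))P)P ⇒ (((()P))P)P ⇒ (((()()))P)P ⇒ (((()()))())P ⇒ (((()()))())()

P ⇒ PP   [P → P P]
PP ⇒ (P)P   [P → ( P )]
(P)P ⇒ (PP)P   [P → P P]
(PP)P ⇒ ((P)P)P   [P → ( P )]
((P)P)P ⇒ (((P))P)P   [P → ( P )]
(((P))P)P ⇒ (((PP))P)P   [P → P P]
(((PP))P)P ⇒ (((()P))P)P   [P → ( )]
(((()P))P)P ⇒ (((()()))P)P   [P → ( )]
(((()()))P)P ⇒ (((()()))())P   [P → ( )]
(((()()))())P ⇒ (((()()))())()   [P → ( )]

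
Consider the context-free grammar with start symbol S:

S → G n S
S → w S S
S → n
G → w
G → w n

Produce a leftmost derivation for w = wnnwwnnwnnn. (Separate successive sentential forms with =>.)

S=>GnS=>wnnS=>wnnwSS=>wnnwGnSS=>wnnwwnSS=>wnnwwnnS=>wnnwwnnGnS=>wnnwwnnwnnS=>wnnwwnnwnnn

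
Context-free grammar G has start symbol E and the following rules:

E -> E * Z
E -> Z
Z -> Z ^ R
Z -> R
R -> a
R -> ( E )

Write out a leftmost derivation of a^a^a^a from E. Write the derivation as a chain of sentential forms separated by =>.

E => Z   [E -> Z]
Z => Z^R   [Z -> Z ^ R]
Z^R => Z^R^R   [Z -> Z ^ R]
Z^R^R => Z^R^R^R   [Z -> Z ^ R]
Z^R^R^R => R^R^R^R   [Z -> R]
R^R^R^R => a^R^R^R   [R -> a]
a^R^R^R => a^a^R^R   [R -> a]
a^a^R^R => a^a^a^R   [R -> a]
a^a^a^R => a^a^a^a   [R -> a]

E => Z => Z^R => Z^R^R => Z^R^R^R => R^R^R^R => a^R^R^R => a^a^R^R => a^a^a^R => a^a^a^a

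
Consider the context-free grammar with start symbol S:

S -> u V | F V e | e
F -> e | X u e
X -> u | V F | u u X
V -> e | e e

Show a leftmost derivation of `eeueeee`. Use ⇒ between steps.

S ⇒ FVe ⇒ XueVe ⇒ VFueVe ⇒ eFueVe ⇒ eeueVe ⇒ eeueeee

S ⇒ FVe   [S -> F V e]
FVe ⇒ XueVe   [F -> X u e]
XueVe ⇒ VFueVe   [X -> V F]
VFueVe ⇒ eFueVe   [V -> e]
eFueVe ⇒ eeueVe   [F -> e]
eeueVe ⇒ eeueeee   [V -> e e]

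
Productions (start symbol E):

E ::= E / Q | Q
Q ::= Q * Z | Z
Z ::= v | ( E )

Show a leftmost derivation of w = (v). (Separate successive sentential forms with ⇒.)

E ⇒ Q   [E ::= Q]
Q ⇒ Z   [Q ::= Z]
Z ⇒ (E)   [Z ::= ( E )]
(E) ⇒ (Q)   [E ::= Q]
(Q) ⇒ (Z)   [Q ::= Z]
(Z) ⇒ (v)   [Z ::= v]

E ⇒ Q ⇒ Z ⇒ (E) ⇒ (Q) ⇒ (Z) ⇒ (v)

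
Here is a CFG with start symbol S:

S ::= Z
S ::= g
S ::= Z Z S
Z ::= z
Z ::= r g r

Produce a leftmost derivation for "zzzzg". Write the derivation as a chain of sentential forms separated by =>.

S => ZZS => zZS => zzS => zzZZS => zzzZS => zzzzS => zzzzg

S => ZZS   [S ::= Z Z S]
ZZS => zZS   [Z ::= z]
zZS => zzS   [Z ::= z]
zzS => zzZZS   [S ::= Z Z S]
zzZZS => zzzZS   [Z ::= z]
zzzZS => zzzzS   [Z ::= z]
zzzzS => zzzzg   [S ::= g]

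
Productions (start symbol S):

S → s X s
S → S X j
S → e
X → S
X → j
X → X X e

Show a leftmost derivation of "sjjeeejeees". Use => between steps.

S => sXs   [S → s X s]
sXs => sXXes   [X → X X e]
sXXes => sjXes   [X → j]
sjXes => sjXXees   [X → X X e]
sjXXees => sjXXeXees   [X → X X e]
sjXXeXees => sjjXeXees   [X → j]
sjjXeXees => sjjSeXees   [X → S]
sjjSeXees => sjjeeXees   [S → e]
sjjeeXees => sjjeeXXeees   [X → X X e]
sjjeeXXeees => sjjeeSXeees   [X → S]
sjjeeSXeees => sjjeeeXeees   [S → e]
sjjeeeXeees => sjjeeejeees   [X → j]

S => sXs => sXXes => sjXes => sjXXees => sjXXeXees => sjjXeXees => sjjSeXees => sjjeeXees => sjjeeXXeees => sjjeeSXeees => sjjeeeXeees => sjjeeejeees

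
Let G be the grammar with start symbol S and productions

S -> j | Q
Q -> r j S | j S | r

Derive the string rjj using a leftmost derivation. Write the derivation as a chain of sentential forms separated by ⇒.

S ⇒ Q   [S -> Q]
Q ⇒ rjS   [Q -> r j S]
rjS ⇒ rjj   [S -> j]

S ⇒ Q ⇒ rjS ⇒ rjj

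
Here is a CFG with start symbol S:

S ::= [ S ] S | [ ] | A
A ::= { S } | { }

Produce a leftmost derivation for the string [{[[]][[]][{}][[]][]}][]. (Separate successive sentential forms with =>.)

S=>[S]S=>[A]S=>[{S}]S=>[{[S]S}]S=>[{[[]]S}]S=>[{[[]][S]S}]S=>[{[[]][[]]S}]S=>[{[[]][[]][S]S}]S=>[{[[]][[]][A]S}]S=>[{[[]][[]][{}]S}]S=>[{[[]][[]][{}][S]S}]S=>[{[[]][[]][{}][[]]S}]S=>[{[[]][[]][{}][[]][]}]S=>[{[[]][[]][{}][[]][]}][]

S => [S]S   [S ::= [ S ] S]
[S]S => [A]S   [S ::= A]
[A]S => [{S}]S   [A ::= { S }]
[{S}]S => [{[S]S}]S   [S ::= [ S ] S]
[{[S]S}]S => [{[[]]S}]S   [S ::= [ ]]
[{[[]]S}]S => [{[[]][S]S}]S   [S ::= [ S ] S]
[{[[]][S]S}]S => [{[[]][[]]S}]S   [S ::= [ ]]
[{[[]][[]]S}]S => [{[[]][[]][S]S}]S   [S ::= [ S ] S]
[{[[]][[]][S]S}]S => [{[[]][[]][A]S}]S   [S ::= A]
[{[[]][[]][A]S}]S => [{[[]][[]][{}]S}]S   [A ::= { }]
[{[[]][[]][{}]S}]S => [{[[]][[]][{}][S]S}]S   [S ::= [ S ] S]
[{[[]][[]][{}][S]S}]S => [{[[]][[]][{}][[]]S}]S   [S ::= [ ]]
[{[[]][[]][{}][[]]S}]S => [{[[]][[]][{}][[]][]}]S   [S ::= [ ]]
[{[[]][[]][{}][[]][]}]S => [{[[]][[]][{}][[]][]}][]   [S ::= [ ]]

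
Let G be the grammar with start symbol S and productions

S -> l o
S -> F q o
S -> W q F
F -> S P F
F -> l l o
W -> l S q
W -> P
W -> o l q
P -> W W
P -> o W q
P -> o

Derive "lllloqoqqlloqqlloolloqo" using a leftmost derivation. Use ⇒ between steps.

S⇒Fqo⇒SPFqo⇒WqFPFqo⇒lSqqFPFqo⇒lWqFqqFPFqo⇒llSqqFqqFPFqo⇒llFqoqqFqqFPFqo⇒lllloqoqqFqqFPFqo⇒lllloqoqqlloqqFPFqo⇒lllloqoqqlloqqlloPFqo⇒lllloqoqqlloqqllooFqo⇒lllloqoqqlloqqlloolloqo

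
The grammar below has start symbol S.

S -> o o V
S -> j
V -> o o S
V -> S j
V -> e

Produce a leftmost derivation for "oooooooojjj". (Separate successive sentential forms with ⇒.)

S ⇒ ooV   [S -> o o V]
ooV ⇒ ooSj   [V -> S j]
ooSj ⇒ ooooVj   [S -> o o V]
ooooVj ⇒ ooooooSj   [V -> o o S]
ooooooSj ⇒ ooooooooVj   [S -> o o V]
ooooooooVj ⇒ ooooooooSjj   [V -> S j]
ooooooooSjj ⇒ oooooooojjj   [S -> j]

S ⇒ ooV ⇒ ooSj ⇒ ooooVj ⇒ ooooooSj ⇒ ooooooooVj ⇒ ooooooooSjj ⇒ oooooooojjj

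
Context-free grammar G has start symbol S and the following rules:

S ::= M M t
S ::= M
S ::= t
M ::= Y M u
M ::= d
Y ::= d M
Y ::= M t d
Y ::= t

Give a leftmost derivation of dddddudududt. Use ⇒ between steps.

S ⇒ MMt ⇒ YMuMt ⇒ dMMuMt ⇒ dYMuMuMt ⇒ ddMMuMuMt ⇒ ddYMuMuMuMt ⇒ dddMMuMuMuMt ⇒ ddddMuMuMuMt ⇒ ddddduMuMuMt ⇒ ddddduduMuMt ⇒ dddddududuMt ⇒ dddddudududt

S ⇒ MMt   [S ::= M M t]
MMt ⇒ YMuMt   [M ::= Y M u]
YMuMt ⇒ dMMuMt   [Y ::= d M]
dMMuMt ⇒ dYMuMuMt   [M ::= Y M u]
dYMuMuMt ⇒ ddMMuMuMt   [Y ::= d M]
ddMMuMuMt ⇒ ddYMuMuMuMt   [M ::= Y M u]
ddYMuMuMuMt ⇒ dddMMuMuMuMt   [Y ::= d M]
dddMMuMuMuMt ⇒ ddddMuMuMuMt   [M ::= d]
ddddMuMuMuMt ⇒ ddddduMuMuMt   [M ::= d]
ddddduMuMuMt ⇒ ddddduduMuMt   [M ::= d]
ddddduduMuMt ⇒ dddddududuMt   [M ::= d]
dddddududuMt ⇒ dddddudududt   [M ::= d]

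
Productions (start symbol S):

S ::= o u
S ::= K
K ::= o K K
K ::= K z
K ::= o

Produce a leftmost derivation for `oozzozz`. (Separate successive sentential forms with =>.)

S => K   [S ::= K]
K => Kz   [K ::= K z]
Kz => oKKz   [K ::= o K K]
oKKz => oKzKz   [K ::= K z]
oKzKz => oKzzKz   [K ::= K z]
oKzzKz => oozzKz   [K ::= o]
oozzKz => oozzKzz   [K ::= K z]
oozzKzz => oozzozz   [K ::= o]

S => K => Kz => oKKz => oKzKz => oKzzKz => oozzKz => oozzKzz => oozzozz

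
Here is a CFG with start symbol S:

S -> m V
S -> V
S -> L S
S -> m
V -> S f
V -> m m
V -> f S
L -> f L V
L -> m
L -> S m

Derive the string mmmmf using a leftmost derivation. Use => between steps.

S=>mV=>mSf=>mLSf=>mSmSf=>mmmSf=>mmmmf

S => mV   [S -> m V]
mV => mSf   [V -> S f]
mSf => mLSf   [S -> L S]
mLSf => mSmSf   [L -> S m]
mSmSf => mmmSf   [S -> m]
mmmSf => mmmmf   [S -> m]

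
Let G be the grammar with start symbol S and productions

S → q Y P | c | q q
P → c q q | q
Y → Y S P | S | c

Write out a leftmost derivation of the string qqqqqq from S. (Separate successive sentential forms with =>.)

S => qYP   [S → q Y P]
qYP => qSP   [Y → S]
qSP => qqYPP   [S → q Y P]
qqYPP => qqSPP   [Y → S]
qqSPP => qqqqPP   [S → q q]
qqqqPP => qqqqqP   [P → q]
qqqqqP => qqqqqq   [P → q]

S => qYP => qSP => qqYPP => qqSPP => qqqqPP => qqqqqP => qqqqqq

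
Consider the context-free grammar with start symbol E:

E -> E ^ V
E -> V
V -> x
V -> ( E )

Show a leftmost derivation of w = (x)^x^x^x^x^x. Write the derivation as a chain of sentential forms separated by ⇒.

E ⇒ E^V   [E -> E ^ V]
E^V ⇒ E^V^V   [E -> E ^ V]
E^V^V ⇒ E^V^V^V   [E -> E ^ V]
E^V^V^V ⇒ E^V^V^V^V   [E -> E ^ V]
E^V^V^V^V ⇒ E^V^V^V^V^V   [E -> E ^ V]
E^V^V^V^V^V ⇒ V^V^V^V^V^V   [E -> V]
V^V^V^V^V^V ⇒ (E)^V^V^V^V^V   [V -> ( E )]
(E)^V^V^V^V^V ⇒ (V)^V^V^V^V^V   [E -> V]
(V)^V^V^V^V^V ⇒ (x)^V^V^V^V^V   [V -> x]
(x)^V^V^V^V^V ⇒ (x)^x^V^V^V^V   [V -> x]
(x)^x^V^V^V^V ⇒ (x)^x^x^V^V^V   [V -> x]
(x)^x^x^V^V^V ⇒ (x)^x^x^x^V^V   [V -> x]
(x)^x^x^x^V^V ⇒ (x)^x^x^x^x^V   [V -> x]
(x)^x^x^x^x^V ⇒ (x)^x^x^x^x^x   [V -> x]

E⇒E^V⇒E^V^V⇒E^V^V^V⇒E^V^V^V^V⇒E^V^V^V^V^V⇒V^V^V^V^V^V⇒(E)^V^V^V^V^V⇒(V)^V^V^V^V^V⇒(x)^V^V^V^V^V⇒(x)^x^V^V^V^V⇒(x)^x^x^V^V^V⇒(x)^x^x^x^V^V⇒(x)^x^x^x^x^V⇒(x)^x^x^x^x^x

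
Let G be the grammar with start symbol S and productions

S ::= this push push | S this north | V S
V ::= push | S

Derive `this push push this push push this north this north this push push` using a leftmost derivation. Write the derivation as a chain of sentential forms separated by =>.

S => V S   [S ::= V S]
V S => S S   [V ::= S]
S S => S this north S   [S ::= S this north]
S this north S => S this north this north S   [S ::= S this north]
S this north this north S => V S this north this north S   [S ::= V S]
V S this north this north S => S S this north this north S   [V ::= S]
S S this north this north S => this push push S this north this north S   [S ::= this push push]
this push push S this north this north S => this push push this push push this north this north S   [S ::= this push push]
this push push this push push this north this north S => this push push this push push this north this north this push push   [S ::= this push push]

S => V S => S S => S this north S => S this north this north S => V S this north this north S => S S this north this north S => this push push S this north this north S => this push push this push push this north this north S => this push push this push push this north this north this push push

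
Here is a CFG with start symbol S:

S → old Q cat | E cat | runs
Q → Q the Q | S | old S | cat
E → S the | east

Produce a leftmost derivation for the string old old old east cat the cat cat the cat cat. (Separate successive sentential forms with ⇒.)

S ⇒ old Q cat   [S → old Q cat]
old Q cat ⇒ old Q the Q cat   [Q → Q the Q]
old Q the Q cat ⇒ old S the Q cat   [Q → S]
old S the Q cat ⇒ old old Q cat the Q cat   [S → old Q cat]
old old Q cat the Q cat ⇒ old old old S cat the Q cat   [Q → old S]
old old old S cat the Q cat ⇒ old old old E cat cat the Q cat   [S → E cat]
old old old E cat cat the Q cat ⇒ old old old S the cat cat the Q cat   [E → S the]
old old old S the cat cat the Q cat ⇒ old old old E cat the cat cat the Q cat   [S → E cat]
old old old E cat the cat cat the Q cat ⇒ old old old east cat the cat cat the Q cat   [E → east]
old old old east cat the cat cat the Q cat ⇒ old old old east cat the cat cat the cat cat   [Q → cat]

S ⇒ old Q cat ⇒ old Q the Q cat ⇒ old S the Q cat ⇒ old old Q cat the Q cat ⇒ old old old S cat the Q cat ⇒ old old old E cat cat the Q cat ⇒ old old old S the cat cat the Q cat ⇒ old old old E cat the cat cat the Q cat ⇒ old old old east cat the cat cat the Q cat ⇒ old old old east cat the cat cat the cat cat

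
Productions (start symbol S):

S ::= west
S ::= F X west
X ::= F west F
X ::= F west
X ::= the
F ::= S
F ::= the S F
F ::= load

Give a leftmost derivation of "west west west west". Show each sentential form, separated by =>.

S => F X west   [S ::= F X west]
F X west => S X west   [F ::= S]
S X west => west X west   [S ::= west]
west X west => west F west west   [X ::= F west]
west F west west => west S west west   [F ::= S]
west S west west => west west west west   [S ::= west]

S => F X west => S X west => west X west => west F west west => west S west west => west west west west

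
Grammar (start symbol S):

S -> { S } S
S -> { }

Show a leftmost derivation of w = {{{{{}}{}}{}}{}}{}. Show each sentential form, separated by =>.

S => {S}S   [S -> { S } S]
{S}S => {{S}S}S   [S -> { S } S]
{{S}S}S => {{{S}S}S}S   [S -> { S } S]
{{{S}S}S}S => {{{{S}S}S}S}S   [S -> { S } S]
{{{{S}S}S}S}S => {{{{{}}S}S}S}S   [S -> { }]
{{{{{}}S}S}S}S => {{{{{}}{}}S}S}S   [S -> { }]
{{{{{}}{}}S}S}S => {{{{{}}{}}{}}S}S   [S -> { }]
{{{{{}}{}}{}}S}S => {{{{{}}{}}{}}{}}S   [S -> { }]
{{{{{}}{}}{}}{}}S => {{{{{}}{}}{}}{}}{}   [S -> { }]

S=>{S}S=>{{S}S}S=>{{{S}S}S}S=>{{{{S}S}S}S}S=>{{{{{}}S}S}S}S=>{{{{{}}{}}S}S}S=>{{{{{}}{}}{}}S}S=>{{{{{}}{}}{}}{}}S=>{{{{{}}{}}{}}{}}{}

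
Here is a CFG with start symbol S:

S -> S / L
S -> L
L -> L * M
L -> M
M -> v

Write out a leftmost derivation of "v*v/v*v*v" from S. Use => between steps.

S => S/L   [S -> S / L]
S/L => L/L   [S -> L]
L/L => L*M/L   [L -> L * M]
L*M/L => M*M/L   [L -> M]
M*M/L => v*M/L   [M -> v]
v*M/L => v*v/L   [M -> v]
v*v/L => v*v/L*M   [L -> L * M]
v*v/L*M => v*v/L*M*M   [L -> L * M]
v*v/L*M*M => v*v/M*M*M   [L -> M]
v*v/M*M*M => v*v/v*M*M   [M -> v]
v*v/v*M*M => v*v/v*v*M   [M -> v]
v*v/v*v*M => v*v/v*v*v   [M -> v]

S => S/L => L/L => L*M/L => M*M/L => v*M/L => v*v/L => v*v/L*M => v*v/L*M*M => v*v/M*M*M => v*v/v*M*M => v*v/v*v*M => v*v/v*v*v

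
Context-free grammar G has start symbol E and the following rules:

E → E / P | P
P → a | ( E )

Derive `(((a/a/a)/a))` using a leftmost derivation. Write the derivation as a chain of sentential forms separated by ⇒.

E⇒P⇒(E)⇒(P)⇒((E))⇒((E/P))⇒((P/P))⇒(((E)/P))⇒(((E/P)/P))⇒(((E/P/P)/P))⇒(((P/P/P)/P))⇒(((a/P/P)/P))⇒(((a/a/P)/P))⇒(((a/a/a)/P))⇒(((a/a/a)/a))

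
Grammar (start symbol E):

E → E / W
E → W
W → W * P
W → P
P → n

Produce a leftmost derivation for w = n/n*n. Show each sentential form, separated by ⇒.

E ⇒ E/W   [E → E / W]
E/W ⇒ W/W   [E → W]
W/W ⇒ P/W   [W → P]
P/W ⇒ n/W   [P → n]
n/W ⇒ n/W*P   [W → W * P]
n/W*P ⇒ n/P*P   [W → P]
n/P*P ⇒ n/n*P   [P → n]
n/n*P ⇒ n/n*n   [P → n]

E ⇒ E/W ⇒ W/W ⇒ P/W ⇒ n/W ⇒ n/W*P ⇒ n/P*P ⇒ n/n*P ⇒ n/n*n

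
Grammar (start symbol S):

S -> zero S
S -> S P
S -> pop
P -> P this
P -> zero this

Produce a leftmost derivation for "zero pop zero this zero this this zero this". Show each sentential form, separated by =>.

S => S P   [S -> S P]
S P => S P P   [S -> S P]
S P P => zero S P P   [S -> zero S]
zero S P P => zero S P P P   [S -> S P]
zero S P P P => zero pop P P P   [S -> pop]
zero pop P P P => zero pop zero this P P   [P -> zero this]
zero pop zero this P P => zero pop zero this P this P   [P -> P this]
zero pop zero this P this P => zero pop zero this zero this this P   [P -> zero this]
zero pop zero this zero this this P => zero pop zero this zero this this zero this   [P -> zero this]

S => S P => S P P => zero S P P => zero S P P P => zero pop P P P => zero pop zero this P P => zero pop zero this P this P => zero pop zero this zero this this P => zero pop zero this zero this this zero this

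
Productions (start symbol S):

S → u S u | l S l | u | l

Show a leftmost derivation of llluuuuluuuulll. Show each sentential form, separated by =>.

S => lSl   [S → l S l]
lSl => llSll   [S → l S l]
llSll => lllSlll   [S → l S l]
lllSlll => llluSulll   [S → u S u]
llluSulll => llluuSuulll   [S → u S u]
llluuSuulll => llluuuSuuulll   [S → u S u]
llluuuSuuulll => llluuuuSuuuulll   [S → u S u]
llluuuuSuuuulll => llluuuuluuuulll   [S → l]

S => lSl => llSll => lllSlll => llluSulll => llluuSuulll => llluuuSuuulll => llluuuuSuuuulll => llluuuuluuuulll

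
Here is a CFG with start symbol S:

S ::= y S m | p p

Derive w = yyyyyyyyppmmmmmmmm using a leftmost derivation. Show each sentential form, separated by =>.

S => ySm   [S ::= y S m]
ySm => yySmm   [S ::= y S m]
yySmm => yyySmmm   [S ::= y S m]
yyySmmm => yyyySmmmm   [S ::= y S m]
yyyySmmmm => yyyyySmmmmm   [S ::= y S m]
yyyyySmmmmm => yyyyyySmmmmmm   [S ::= y S m]
yyyyyySmmmmmm => yyyyyyySmmmmmmm   [S ::= y S m]
yyyyyyySmmmmmmm => yyyyyyyySmmmmmmmm   [S ::= y S m]
yyyyyyyySmmmmmmmm => yyyyyyyyppmmmmmmmm   [S ::= p p]

S=>ySm=>yySmm=>yyySmmm=>yyyySmmmm=>yyyyySmmmmm=>yyyyyySmmmmmm=>yyyyyyySmmmmmmm=>yyyyyyyySmmmmmmmm=>yyyyyyyyppmmmmmmmm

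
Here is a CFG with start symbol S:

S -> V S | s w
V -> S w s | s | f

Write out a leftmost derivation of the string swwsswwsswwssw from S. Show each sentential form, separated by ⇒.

S ⇒ VS ⇒ SwsS ⇒ VSwsS ⇒ SwsSwsS ⇒ VSwsSwsS ⇒ SwsSwsSwsS ⇒ swwsSwsSwsS ⇒ swwsswwsSwsS ⇒ swwsswwsswwsS ⇒ swwsswwsswwssw

S ⇒ VS   [S -> V S]
VS ⇒ SwsS   [V -> S w s]
SwsS ⇒ VSwsS   [S -> V S]
VSwsS ⇒ SwsSwsS   [V -> S w s]
SwsSwsS ⇒ VSwsSwsS   [S -> V S]
VSwsSwsS ⇒ SwsSwsSwsS   [V -> S w s]
SwsSwsSwsS ⇒ swwsSwsSwsS   [S -> s w]
swwsSwsSwsS ⇒ swwsswwsSwsS   [S -> s w]
swwsswwsSwsS ⇒ swwsswwsswwsS   [S -> s w]
swwsswwsswwsS ⇒ swwsswwsswwssw   [S -> s w]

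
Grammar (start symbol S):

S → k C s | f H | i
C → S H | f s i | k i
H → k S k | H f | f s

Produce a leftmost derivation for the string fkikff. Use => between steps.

S=>fH=>fHf=>fHff=>fkSkff=>fkikff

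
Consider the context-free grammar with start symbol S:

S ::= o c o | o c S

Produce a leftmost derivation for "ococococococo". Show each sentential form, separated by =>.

S => ocS => ococS => ocococS => ococococS => ocococococS => ococococococo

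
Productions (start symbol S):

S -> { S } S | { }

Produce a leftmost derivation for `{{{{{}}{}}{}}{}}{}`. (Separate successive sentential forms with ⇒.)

S ⇒ {S}S ⇒ {{S}S}S ⇒ {{{S}S}S}S ⇒ {{{{S}S}S}S}S ⇒ {{{{{}}S}S}S}S ⇒ {{{{{}}{}}S}S}S ⇒ {{{{{}}{}}{}}S}S ⇒ {{{{{}}{}}{}}{}}S ⇒ {{{{{}}{}}{}}{}}{}

S ⇒ {S}S   [S -> { S } S]
{S}S ⇒ {{S}S}S   [S -> { S } S]
{{S}S}S ⇒ {{{S}S}S}S   [S -> { S } S]
{{{S}S}S}S ⇒ {{{{S}S}S}S}S   [S -> { S } S]
{{{{S}S}S}S}S ⇒ {{{{{}}S}S}S}S   [S -> { }]
{{{{{}}S}S}S}S ⇒ {{{{{}}{}}S}S}S   [S -> { }]
{{{{{}}{}}S}S}S ⇒ {{{{{}}{}}{}}S}S   [S -> { }]
{{{{{}}{}}{}}S}S ⇒ {{{{{}}{}}{}}{}}S   [S -> { }]
{{{{{}}{}}{}}{}}S ⇒ {{{{{}}{}}{}}{}}{}   [S -> { }]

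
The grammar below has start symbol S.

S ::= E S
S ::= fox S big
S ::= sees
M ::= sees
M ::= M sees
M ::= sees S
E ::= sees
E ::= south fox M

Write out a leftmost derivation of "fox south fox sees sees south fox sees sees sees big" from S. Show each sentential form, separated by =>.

S => fox S big => fox E S big => fox south fox M S big => fox south fox M sees S big => fox south fox sees sees S big => fox south fox sees sees E S big => fox south fox sees sees south fox M S big => fox south fox sees sees south fox M sees S big => fox south fox sees sees south fox sees sees S big => fox south fox sees sees south fox sees sees sees big

S => fox S big   [S ::= fox S big]
fox S big => fox E S big   [S ::= E S]
fox E S big => fox south fox M S big   [E ::= south fox M]
fox south fox M S big => fox south fox M sees S big   [M ::= M sees]
fox south fox M sees S big => fox south fox sees sees S big   [M ::= sees]
fox south fox sees sees S big => fox south fox sees sees E S big   [S ::= E S]
fox south fox sees sees E S big => fox south fox sees sees south fox M S big   [E ::= south fox M]
fox south fox sees sees south fox M S big => fox south fox sees sees south fox M sees S big   [M ::= M sees]
fox south fox sees sees south fox M sees S big => fox south fox sees sees south fox sees sees S big   [M ::= sees]
fox south fox sees sees south fox sees sees S big => fox south fox sees sees south fox sees sees sees big   [S ::= sees]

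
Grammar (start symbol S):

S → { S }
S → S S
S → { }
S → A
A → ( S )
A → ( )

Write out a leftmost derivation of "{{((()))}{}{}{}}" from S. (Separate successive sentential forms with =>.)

S => {S}   [S → { S }]
{S} => {SS}   [S → S S]
{SS} => {SSS}   [S → S S]
{SSS} => {SSSS}   [S → S S]
{SSSS} => {{S}SSS}   [S → { S }]
{{S}SSS} => {{A}SSS}   [S → A]
{{A}SSS} => {{(S)}SSS}   [A → ( S )]
{{(S)}SSS} => {{(A)}SSS}   [S → A]
{{(A)}SSS} => {{((S))}SSS}   [A → ( S )]
{{((S))}SSS} => {{((A))}SSS}   [S → A]
{{((A))}SSS} => {{((()))}SSS}   [A → ( )]
{{((()))}SSS} => {{((()))}{}SS}   [S → { }]
{{((()))}{}SS} => {{((()))}{}{}S}   [S → { }]
{{((()))}{}{}S} => {{((()))}{}{}{}}   [S → { }]

S=>{S}=>{SS}=>{SSS}=>{SSSS}=>{{S}SSS}=>{{A}SSS}=>{{(S)}SSS}=>{{(A)}SSS}=>{{((S))}SSS}=>{{((A))}SSS}=>{{((()))}SSS}=>{{((()))}{}SS}=>{{((()))}{}{}S}=>{{((()))}{}{}{}}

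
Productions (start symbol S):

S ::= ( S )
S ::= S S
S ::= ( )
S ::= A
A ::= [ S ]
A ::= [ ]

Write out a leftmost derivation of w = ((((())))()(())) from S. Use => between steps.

S => (S)   [S ::= ( S )]
(S) => (SS)   [S ::= S S]
(SS) => ((S)S)   [S ::= ( S )]
((S)S) => (((S))S)   [S ::= ( S )]
(((S))S) => ((((S)))S)   [S ::= ( S )]
((((S)))S) => ((((())))S)   [S ::= ( )]
((((())))S) => ((((())))SS)   [S ::= S S]
((((())))SS) => ((((())))()S)   [S ::= ( )]
((((())))()S) => ((((())))()(S))   [S ::= ( S )]
((((())))()(S)) => ((((())))()(()))   [S ::= ( )]

S=>(S)=>(SS)=>((S)S)=>(((S))S)=>((((S)))S)=>((((())))S)=>((((())))SS)=>((((())))()S)=>((((())))()(S))=>((((())))()(()))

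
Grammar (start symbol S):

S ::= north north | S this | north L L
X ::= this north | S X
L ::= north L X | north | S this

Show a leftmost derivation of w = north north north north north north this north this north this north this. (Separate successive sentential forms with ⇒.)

S ⇒ S this   [S ::= S this]
S this ⇒ north L L this   [S ::= north L L]
north L L this ⇒ north north L this   [L ::= north]
north north L this ⇒ north north north L X this   [L ::= north L X]
north north north L X this ⇒ north north north north L X X this   [L ::= north L X]
north north north north L X X this ⇒ north north north north north L X X X this   [L ::= north L X]
north north north north north L X X X this ⇒ north north north north north north X X X this   [L ::= north]
north north north north north north X X X this ⇒ north north north north north north this north X X this   [X ::= this north]
north north north north north north this north X X this ⇒ north north north north north north this north this north X this   [X ::= this north]
north north north north north north this north this north X this ⇒ north north north north north north this north this north this north this   [X ::= this north]

S ⇒ S this ⇒ north L L this ⇒ north north L this ⇒ north north north L X this ⇒ north north north north L X X this ⇒ north north north north north L X X X this ⇒ north north north north north north X X X this ⇒ north north north north north north this north X X this ⇒ north north north north north north this north this north X this ⇒ north north north north north north this north this north this north this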